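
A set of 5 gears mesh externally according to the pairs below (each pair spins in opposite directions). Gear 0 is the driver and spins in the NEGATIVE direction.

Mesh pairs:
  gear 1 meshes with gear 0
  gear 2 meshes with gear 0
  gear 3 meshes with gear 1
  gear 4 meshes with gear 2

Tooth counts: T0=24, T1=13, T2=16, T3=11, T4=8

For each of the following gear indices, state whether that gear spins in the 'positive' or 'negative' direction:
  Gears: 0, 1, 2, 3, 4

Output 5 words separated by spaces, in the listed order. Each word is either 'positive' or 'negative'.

Gear 0 (driver): negative (depth 0)
  gear 1: meshes with gear 0 -> depth 1 -> positive (opposite of gear 0)
  gear 2: meshes with gear 0 -> depth 1 -> positive (opposite of gear 0)
  gear 3: meshes with gear 1 -> depth 2 -> negative (opposite of gear 1)
  gear 4: meshes with gear 2 -> depth 2 -> negative (opposite of gear 2)
Queried indices 0, 1, 2, 3, 4 -> negative, positive, positive, negative, negative

Answer: negative positive positive negative negative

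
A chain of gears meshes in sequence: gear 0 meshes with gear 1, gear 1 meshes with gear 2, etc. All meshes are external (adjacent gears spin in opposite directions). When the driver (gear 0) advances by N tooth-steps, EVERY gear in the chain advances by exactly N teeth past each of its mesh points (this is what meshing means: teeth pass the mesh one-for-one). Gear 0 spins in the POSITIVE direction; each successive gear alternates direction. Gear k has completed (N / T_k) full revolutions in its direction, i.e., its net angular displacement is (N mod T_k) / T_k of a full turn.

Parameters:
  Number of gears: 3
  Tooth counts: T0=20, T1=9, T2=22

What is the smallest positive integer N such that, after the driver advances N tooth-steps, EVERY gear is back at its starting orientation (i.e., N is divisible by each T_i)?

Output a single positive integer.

Answer: 1980

Derivation:
Gear k returns to start when N is a multiple of T_k.
All gears at start simultaneously when N is a common multiple of [20, 9, 22]; the smallest such N is lcm(20, 9, 22).
Start: lcm = T0 = 20
Fold in T1=9: gcd(20, 9) = 1; lcm(20, 9) = 20 * 9 / 1 = 180 / 1 = 180
Fold in T2=22: gcd(180, 22) = 2; lcm(180, 22) = 180 * 22 / 2 = 3960 / 2 = 1980
Full cycle length = 1980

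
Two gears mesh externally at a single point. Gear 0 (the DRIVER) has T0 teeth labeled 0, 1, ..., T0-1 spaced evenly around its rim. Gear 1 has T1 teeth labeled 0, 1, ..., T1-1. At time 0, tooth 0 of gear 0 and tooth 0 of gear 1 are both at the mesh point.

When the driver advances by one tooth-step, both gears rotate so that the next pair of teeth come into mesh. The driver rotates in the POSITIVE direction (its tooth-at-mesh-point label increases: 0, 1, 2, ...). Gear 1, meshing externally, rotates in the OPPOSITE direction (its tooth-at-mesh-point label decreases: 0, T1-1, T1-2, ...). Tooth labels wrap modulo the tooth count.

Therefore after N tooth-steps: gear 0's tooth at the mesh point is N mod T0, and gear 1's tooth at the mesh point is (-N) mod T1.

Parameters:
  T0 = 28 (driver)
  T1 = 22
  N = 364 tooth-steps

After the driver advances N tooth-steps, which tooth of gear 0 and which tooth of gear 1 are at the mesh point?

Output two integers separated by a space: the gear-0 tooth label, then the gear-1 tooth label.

Gear 0 (driver, T0=28): tooth at mesh = N mod T0
  364 = 13 * 28 + 0, so 364 mod 28 = 0
  gear 0 tooth = 0
Gear 1 (driven, T1=22): tooth at mesh = (-N) mod T1
  364 = 16 * 22 + 12, so 364 mod 22 = 12
  (-364) mod 22 = (-12) mod 22 = 22 - 12 = 10
Mesh after 364 steps: gear-0 tooth 0 meets gear-1 tooth 10

Answer: 0 10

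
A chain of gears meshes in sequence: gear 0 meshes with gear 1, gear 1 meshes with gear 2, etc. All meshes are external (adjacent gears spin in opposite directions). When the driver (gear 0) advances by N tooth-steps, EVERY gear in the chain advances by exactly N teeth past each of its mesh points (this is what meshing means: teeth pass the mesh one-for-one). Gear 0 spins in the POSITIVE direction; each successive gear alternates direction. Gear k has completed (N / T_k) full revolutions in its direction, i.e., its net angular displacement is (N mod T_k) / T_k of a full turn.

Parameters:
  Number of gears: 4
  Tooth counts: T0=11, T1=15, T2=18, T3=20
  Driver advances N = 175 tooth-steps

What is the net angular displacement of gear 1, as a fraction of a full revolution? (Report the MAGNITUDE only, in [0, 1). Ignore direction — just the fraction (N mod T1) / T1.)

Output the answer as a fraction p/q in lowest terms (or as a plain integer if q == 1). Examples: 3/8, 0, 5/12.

Answer: 2/3

Derivation:
Chain of 4 gears, tooth counts: [11, 15, 18, 20]
  gear 0: T0=11, direction=positive, advance = 175 mod 11 = 10 teeth = 10/11 turn
  gear 1: T1=15, direction=negative, advance = 175 mod 15 = 10 teeth = 10/15 turn
  gear 2: T2=18, direction=positive, advance = 175 mod 18 = 13 teeth = 13/18 turn
  gear 3: T3=20, direction=negative, advance = 175 mod 20 = 15 teeth = 15/20 turn
Gear 1: 175 mod 15 = 10
Fraction = 10 / 15 = 2/3 (gcd(10,15)=5) = 2/3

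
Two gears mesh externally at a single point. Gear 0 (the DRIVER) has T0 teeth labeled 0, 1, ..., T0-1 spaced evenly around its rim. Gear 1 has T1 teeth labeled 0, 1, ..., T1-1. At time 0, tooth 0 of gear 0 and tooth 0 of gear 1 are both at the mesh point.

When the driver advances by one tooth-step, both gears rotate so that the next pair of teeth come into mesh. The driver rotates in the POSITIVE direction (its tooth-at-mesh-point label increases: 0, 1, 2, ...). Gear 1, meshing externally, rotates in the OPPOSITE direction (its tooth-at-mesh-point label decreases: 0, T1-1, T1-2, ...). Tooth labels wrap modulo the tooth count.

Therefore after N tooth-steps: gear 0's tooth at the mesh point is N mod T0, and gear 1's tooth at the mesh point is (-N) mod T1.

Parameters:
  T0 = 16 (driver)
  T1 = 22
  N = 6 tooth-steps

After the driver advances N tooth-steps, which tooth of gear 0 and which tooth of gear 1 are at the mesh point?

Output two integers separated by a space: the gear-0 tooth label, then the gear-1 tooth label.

Answer: 6 16

Derivation:
Gear 0 (driver, T0=16): tooth at mesh = N mod T0
  6 = 0 * 16 + 6, so 6 mod 16 = 6
  gear 0 tooth = 6
Gear 1 (driven, T1=22): tooth at mesh = (-N) mod T1
  6 = 0 * 22 + 6, so 6 mod 22 = 6
  (-6) mod 22 = (-6) mod 22 = 22 - 6 = 16
Mesh after 6 steps: gear-0 tooth 6 meets gear-1 tooth 16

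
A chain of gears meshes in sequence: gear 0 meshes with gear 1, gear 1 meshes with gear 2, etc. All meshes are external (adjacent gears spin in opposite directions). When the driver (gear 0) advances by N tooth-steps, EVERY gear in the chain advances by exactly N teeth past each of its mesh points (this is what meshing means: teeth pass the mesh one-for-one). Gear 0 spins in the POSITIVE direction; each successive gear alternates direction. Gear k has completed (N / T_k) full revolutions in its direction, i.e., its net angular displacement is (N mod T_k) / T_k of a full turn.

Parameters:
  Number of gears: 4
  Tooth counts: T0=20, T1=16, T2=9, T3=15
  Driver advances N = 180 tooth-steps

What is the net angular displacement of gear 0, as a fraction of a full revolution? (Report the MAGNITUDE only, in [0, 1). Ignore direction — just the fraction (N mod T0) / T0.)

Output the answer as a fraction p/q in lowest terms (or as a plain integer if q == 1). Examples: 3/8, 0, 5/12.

Answer: 0

Derivation:
Chain of 4 gears, tooth counts: [20, 16, 9, 15]
  gear 0: T0=20, direction=positive, advance = 180 mod 20 = 0 teeth = 0/20 turn
  gear 1: T1=16, direction=negative, advance = 180 mod 16 = 4 teeth = 4/16 turn
  gear 2: T2=9, direction=positive, advance = 180 mod 9 = 0 teeth = 0/9 turn
  gear 3: T3=15, direction=negative, advance = 180 mod 15 = 0 teeth = 0/15 turn
Gear 0: 180 mod 20 = 0
Fraction = 0 / 20 = 0/1 (gcd(0,20)=20) = 0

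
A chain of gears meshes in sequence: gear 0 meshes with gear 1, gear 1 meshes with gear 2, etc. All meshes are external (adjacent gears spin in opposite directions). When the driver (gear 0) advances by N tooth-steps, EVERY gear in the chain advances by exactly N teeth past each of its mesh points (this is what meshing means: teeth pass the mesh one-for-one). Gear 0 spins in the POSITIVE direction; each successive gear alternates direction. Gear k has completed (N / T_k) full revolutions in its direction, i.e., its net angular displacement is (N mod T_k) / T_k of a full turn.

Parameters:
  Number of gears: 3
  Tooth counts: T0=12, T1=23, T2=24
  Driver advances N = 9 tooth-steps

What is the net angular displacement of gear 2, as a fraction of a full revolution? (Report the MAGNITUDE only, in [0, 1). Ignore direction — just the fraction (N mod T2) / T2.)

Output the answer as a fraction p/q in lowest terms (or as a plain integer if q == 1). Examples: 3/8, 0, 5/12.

Chain of 3 gears, tooth counts: [12, 23, 24]
  gear 0: T0=12, direction=positive, advance = 9 mod 12 = 9 teeth = 9/12 turn
  gear 1: T1=23, direction=negative, advance = 9 mod 23 = 9 teeth = 9/23 turn
  gear 2: T2=24, direction=positive, advance = 9 mod 24 = 9 teeth = 9/24 turn
Gear 2: 9 mod 24 = 9
Fraction = 9 / 24 = 3/8 (gcd(9,24)=3) = 3/8

Answer: 3/8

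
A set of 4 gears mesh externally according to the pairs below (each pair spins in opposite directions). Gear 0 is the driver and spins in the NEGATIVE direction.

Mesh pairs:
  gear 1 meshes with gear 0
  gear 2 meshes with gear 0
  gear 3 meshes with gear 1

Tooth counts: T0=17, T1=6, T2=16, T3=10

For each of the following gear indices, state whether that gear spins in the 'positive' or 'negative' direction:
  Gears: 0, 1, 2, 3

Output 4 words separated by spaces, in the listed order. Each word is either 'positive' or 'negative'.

Gear 0 (driver): negative (depth 0)
  gear 1: meshes with gear 0 -> depth 1 -> positive (opposite of gear 0)
  gear 2: meshes with gear 0 -> depth 1 -> positive (opposite of gear 0)
  gear 3: meshes with gear 1 -> depth 2 -> negative (opposite of gear 1)
Queried indices 0, 1, 2, 3 -> negative, positive, positive, negative

Answer: negative positive positive negative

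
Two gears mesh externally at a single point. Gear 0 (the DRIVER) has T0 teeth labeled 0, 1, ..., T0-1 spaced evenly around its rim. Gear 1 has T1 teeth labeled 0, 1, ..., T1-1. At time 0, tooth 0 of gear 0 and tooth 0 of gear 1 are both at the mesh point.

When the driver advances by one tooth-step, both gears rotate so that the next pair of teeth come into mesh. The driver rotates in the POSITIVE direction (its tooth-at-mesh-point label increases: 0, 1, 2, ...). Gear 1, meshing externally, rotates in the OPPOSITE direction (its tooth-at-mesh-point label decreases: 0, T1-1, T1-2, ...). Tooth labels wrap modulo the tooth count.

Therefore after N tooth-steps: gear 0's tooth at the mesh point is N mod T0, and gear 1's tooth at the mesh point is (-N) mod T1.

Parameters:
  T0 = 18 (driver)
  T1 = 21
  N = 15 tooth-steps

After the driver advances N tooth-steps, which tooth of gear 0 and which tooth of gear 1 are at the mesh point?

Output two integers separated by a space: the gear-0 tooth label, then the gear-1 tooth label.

Gear 0 (driver, T0=18): tooth at mesh = N mod T0
  15 = 0 * 18 + 15, so 15 mod 18 = 15
  gear 0 tooth = 15
Gear 1 (driven, T1=21): tooth at mesh = (-N) mod T1
  15 = 0 * 21 + 15, so 15 mod 21 = 15
  (-15) mod 21 = (-15) mod 21 = 21 - 15 = 6
Mesh after 15 steps: gear-0 tooth 15 meets gear-1 tooth 6

Answer: 15 6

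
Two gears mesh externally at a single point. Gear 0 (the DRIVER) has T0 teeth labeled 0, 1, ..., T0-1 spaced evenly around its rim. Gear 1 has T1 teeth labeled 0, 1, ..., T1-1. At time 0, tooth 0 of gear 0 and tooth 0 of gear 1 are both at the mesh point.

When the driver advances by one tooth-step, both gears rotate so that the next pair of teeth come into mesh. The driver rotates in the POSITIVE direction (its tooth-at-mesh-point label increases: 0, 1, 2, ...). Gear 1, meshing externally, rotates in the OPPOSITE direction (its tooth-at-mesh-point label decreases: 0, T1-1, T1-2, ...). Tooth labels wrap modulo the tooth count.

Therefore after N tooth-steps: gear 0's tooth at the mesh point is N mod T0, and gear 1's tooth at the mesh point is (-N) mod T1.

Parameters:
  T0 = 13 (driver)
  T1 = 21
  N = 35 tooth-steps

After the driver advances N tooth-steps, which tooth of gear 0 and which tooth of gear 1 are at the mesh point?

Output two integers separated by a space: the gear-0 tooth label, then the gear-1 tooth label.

Gear 0 (driver, T0=13): tooth at mesh = N mod T0
  35 = 2 * 13 + 9, so 35 mod 13 = 9
  gear 0 tooth = 9
Gear 1 (driven, T1=21): tooth at mesh = (-N) mod T1
  35 = 1 * 21 + 14, so 35 mod 21 = 14
  (-35) mod 21 = (-14) mod 21 = 21 - 14 = 7
Mesh after 35 steps: gear-0 tooth 9 meets gear-1 tooth 7

Answer: 9 7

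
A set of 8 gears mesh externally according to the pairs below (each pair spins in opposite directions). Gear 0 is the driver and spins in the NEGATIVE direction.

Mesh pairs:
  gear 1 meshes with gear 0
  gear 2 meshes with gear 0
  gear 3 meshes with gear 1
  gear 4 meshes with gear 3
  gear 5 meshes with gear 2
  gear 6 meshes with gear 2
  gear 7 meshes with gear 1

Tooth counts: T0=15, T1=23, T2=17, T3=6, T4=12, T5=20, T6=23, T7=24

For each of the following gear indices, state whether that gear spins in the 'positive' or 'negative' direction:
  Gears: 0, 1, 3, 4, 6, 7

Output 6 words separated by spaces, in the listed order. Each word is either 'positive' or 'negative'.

Answer: negative positive negative positive negative negative

Derivation:
Gear 0 (driver): negative (depth 0)
  gear 1: meshes with gear 0 -> depth 1 -> positive (opposite of gear 0)
  gear 2: meshes with gear 0 -> depth 1 -> positive (opposite of gear 0)
  gear 3: meshes with gear 1 -> depth 2 -> negative (opposite of gear 1)
  gear 4: meshes with gear 3 -> depth 3 -> positive (opposite of gear 3)
  gear 5: meshes with gear 2 -> depth 2 -> negative (opposite of gear 2)
  gear 6: meshes with gear 2 -> depth 2 -> negative (opposite of gear 2)
  gear 7: meshes with gear 1 -> depth 2 -> negative (opposite of gear 1)
Queried indices 0, 1, 3, 4, 6, 7 -> negative, positive, negative, positive, negative, negative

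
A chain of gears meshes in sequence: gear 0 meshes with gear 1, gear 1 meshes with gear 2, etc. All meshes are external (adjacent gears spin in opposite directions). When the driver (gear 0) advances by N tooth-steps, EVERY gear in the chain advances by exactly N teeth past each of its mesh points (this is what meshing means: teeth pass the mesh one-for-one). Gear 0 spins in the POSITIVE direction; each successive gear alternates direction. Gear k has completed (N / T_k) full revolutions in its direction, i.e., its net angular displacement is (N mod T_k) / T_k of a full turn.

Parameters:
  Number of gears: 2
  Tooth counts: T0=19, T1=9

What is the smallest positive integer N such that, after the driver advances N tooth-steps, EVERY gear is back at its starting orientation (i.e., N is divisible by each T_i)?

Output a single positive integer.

Gear k returns to start when N is a multiple of T_k.
All gears at start simultaneously when N is a common multiple of [19, 9]; the smallest such N is lcm(19, 9).
Start: lcm = T0 = 19
Fold in T1=9: gcd(19, 9) = 1; lcm(19, 9) = 19 * 9 / 1 = 171 / 1 = 171
Full cycle length = 171

Answer: 171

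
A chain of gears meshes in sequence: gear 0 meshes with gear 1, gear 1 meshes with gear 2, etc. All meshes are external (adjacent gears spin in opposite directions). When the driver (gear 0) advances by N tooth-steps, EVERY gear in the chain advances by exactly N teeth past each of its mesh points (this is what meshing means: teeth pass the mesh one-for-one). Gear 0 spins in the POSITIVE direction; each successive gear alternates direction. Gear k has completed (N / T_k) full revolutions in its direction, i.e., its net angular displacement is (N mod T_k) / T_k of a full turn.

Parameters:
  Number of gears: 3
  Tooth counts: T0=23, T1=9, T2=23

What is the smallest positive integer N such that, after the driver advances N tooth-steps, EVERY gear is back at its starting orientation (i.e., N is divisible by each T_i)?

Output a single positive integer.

Answer: 207

Derivation:
Gear k returns to start when N is a multiple of T_k.
All gears at start simultaneously when N is a common multiple of [23, 9, 23]; the smallest such N is lcm(23, 9, 23).
Start: lcm = T0 = 23
Fold in T1=9: gcd(23, 9) = 1; lcm(23, 9) = 23 * 9 / 1 = 207 / 1 = 207
Fold in T2=23: gcd(207, 23) = 23; lcm(207, 23) = 207 * 23 / 23 = 4761 / 23 = 207
Full cycle length = 207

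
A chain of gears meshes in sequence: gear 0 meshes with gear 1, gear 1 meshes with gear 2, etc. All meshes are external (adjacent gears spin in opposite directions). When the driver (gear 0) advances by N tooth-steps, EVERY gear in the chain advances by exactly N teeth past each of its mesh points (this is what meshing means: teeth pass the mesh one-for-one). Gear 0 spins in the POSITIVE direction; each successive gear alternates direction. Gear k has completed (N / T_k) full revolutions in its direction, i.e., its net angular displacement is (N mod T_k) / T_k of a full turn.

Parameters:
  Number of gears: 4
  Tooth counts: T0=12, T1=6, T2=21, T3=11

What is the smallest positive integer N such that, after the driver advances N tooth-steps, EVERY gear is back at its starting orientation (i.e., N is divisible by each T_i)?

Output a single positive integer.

Gear k returns to start when N is a multiple of T_k.
All gears at start simultaneously when N is a common multiple of [12, 6, 21, 11]; the smallest such N is lcm(12, 6, 21, 11).
Start: lcm = T0 = 12
Fold in T1=6: gcd(12, 6) = 6; lcm(12, 6) = 12 * 6 / 6 = 72 / 6 = 12
Fold in T2=21: gcd(12, 21) = 3; lcm(12, 21) = 12 * 21 / 3 = 252 / 3 = 84
Fold in T3=11: gcd(84, 11) = 1; lcm(84, 11) = 84 * 11 / 1 = 924 / 1 = 924
Full cycle length = 924

Answer: 924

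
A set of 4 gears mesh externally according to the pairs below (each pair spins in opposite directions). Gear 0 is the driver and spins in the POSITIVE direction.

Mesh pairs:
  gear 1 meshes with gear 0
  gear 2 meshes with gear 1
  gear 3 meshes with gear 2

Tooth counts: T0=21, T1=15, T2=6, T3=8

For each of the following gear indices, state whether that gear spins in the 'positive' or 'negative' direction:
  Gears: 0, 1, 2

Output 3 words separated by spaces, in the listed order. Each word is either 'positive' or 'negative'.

Answer: positive negative positive

Derivation:
Gear 0 (driver): positive (depth 0)
  gear 1: meshes with gear 0 -> depth 1 -> negative (opposite of gear 0)
  gear 2: meshes with gear 1 -> depth 2 -> positive (opposite of gear 1)
  gear 3: meshes with gear 2 -> depth 3 -> negative (opposite of gear 2)
Queried indices 0, 1, 2 -> positive, negative, positive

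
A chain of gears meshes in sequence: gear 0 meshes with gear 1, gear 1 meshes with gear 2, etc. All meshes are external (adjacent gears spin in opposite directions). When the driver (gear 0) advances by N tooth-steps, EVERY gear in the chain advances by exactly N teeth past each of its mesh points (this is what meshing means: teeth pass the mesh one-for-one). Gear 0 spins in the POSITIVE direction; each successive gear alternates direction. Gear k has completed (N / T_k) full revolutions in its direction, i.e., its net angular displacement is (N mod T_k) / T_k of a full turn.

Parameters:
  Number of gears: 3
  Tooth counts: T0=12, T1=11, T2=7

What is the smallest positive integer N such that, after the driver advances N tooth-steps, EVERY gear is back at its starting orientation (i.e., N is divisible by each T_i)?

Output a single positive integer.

Gear k returns to start when N is a multiple of T_k.
All gears at start simultaneously when N is a common multiple of [12, 11, 7]; the smallest such N is lcm(12, 11, 7).
Start: lcm = T0 = 12
Fold in T1=11: gcd(12, 11) = 1; lcm(12, 11) = 12 * 11 / 1 = 132 / 1 = 132
Fold in T2=7: gcd(132, 7) = 1; lcm(132, 7) = 132 * 7 / 1 = 924 / 1 = 924
Full cycle length = 924

Answer: 924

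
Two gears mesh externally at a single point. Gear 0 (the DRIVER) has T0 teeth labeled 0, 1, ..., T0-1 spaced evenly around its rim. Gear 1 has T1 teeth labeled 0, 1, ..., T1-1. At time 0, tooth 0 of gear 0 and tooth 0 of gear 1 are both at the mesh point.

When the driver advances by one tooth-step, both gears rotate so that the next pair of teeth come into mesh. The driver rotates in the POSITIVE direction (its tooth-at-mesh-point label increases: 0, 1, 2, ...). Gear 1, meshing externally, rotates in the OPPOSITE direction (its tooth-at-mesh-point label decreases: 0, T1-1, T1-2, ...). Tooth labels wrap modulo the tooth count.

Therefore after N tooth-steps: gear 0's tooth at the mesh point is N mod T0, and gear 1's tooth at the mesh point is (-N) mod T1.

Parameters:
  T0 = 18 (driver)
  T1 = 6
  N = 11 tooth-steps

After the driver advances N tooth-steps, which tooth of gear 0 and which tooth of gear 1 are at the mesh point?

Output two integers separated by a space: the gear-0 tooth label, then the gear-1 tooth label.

Gear 0 (driver, T0=18): tooth at mesh = N mod T0
  11 = 0 * 18 + 11, so 11 mod 18 = 11
  gear 0 tooth = 11
Gear 1 (driven, T1=6): tooth at mesh = (-N) mod T1
  11 = 1 * 6 + 5, so 11 mod 6 = 5
  (-11) mod 6 = (-5) mod 6 = 6 - 5 = 1
Mesh after 11 steps: gear-0 tooth 11 meets gear-1 tooth 1

Answer: 11 1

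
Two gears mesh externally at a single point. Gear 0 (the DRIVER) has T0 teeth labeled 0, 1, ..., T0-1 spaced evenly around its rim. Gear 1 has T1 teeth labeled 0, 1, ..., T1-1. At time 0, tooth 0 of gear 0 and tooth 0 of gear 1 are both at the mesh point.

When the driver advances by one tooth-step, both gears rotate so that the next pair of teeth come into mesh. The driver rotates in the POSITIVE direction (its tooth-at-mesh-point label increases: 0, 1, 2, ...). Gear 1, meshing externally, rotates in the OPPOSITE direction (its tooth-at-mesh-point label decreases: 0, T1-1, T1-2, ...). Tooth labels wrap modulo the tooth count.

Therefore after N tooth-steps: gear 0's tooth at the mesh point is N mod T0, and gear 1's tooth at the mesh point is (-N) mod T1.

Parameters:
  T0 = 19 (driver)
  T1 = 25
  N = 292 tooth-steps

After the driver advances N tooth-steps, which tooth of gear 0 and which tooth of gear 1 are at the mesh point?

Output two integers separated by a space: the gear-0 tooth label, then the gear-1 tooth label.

Gear 0 (driver, T0=19): tooth at mesh = N mod T0
  292 = 15 * 19 + 7, so 292 mod 19 = 7
  gear 0 tooth = 7
Gear 1 (driven, T1=25): tooth at mesh = (-N) mod T1
  292 = 11 * 25 + 17, so 292 mod 25 = 17
  (-292) mod 25 = (-17) mod 25 = 25 - 17 = 8
Mesh after 292 steps: gear-0 tooth 7 meets gear-1 tooth 8

Answer: 7 8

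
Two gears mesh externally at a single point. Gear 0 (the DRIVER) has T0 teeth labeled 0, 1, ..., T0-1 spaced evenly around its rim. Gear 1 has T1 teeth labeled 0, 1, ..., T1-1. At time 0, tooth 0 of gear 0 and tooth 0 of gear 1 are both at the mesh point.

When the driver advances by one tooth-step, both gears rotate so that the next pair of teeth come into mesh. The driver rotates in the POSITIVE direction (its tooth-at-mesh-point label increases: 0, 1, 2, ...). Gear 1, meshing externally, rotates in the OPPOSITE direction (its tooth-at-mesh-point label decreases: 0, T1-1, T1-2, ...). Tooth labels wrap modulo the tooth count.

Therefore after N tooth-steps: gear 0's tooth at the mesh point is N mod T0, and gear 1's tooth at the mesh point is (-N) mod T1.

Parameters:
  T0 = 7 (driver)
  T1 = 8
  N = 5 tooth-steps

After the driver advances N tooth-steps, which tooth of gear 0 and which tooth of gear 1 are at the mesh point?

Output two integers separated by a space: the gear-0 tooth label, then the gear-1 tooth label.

Answer: 5 3

Derivation:
Gear 0 (driver, T0=7): tooth at mesh = N mod T0
  5 = 0 * 7 + 5, so 5 mod 7 = 5
  gear 0 tooth = 5
Gear 1 (driven, T1=8): tooth at mesh = (-N) mod T1
  5 = 0 * 8 + 5, so 5 mod 8 = 5
  (-5) mod 8 = (-5) mod 8 = 8 - 5 = 3
Mesh after 5 steps: gear-0 tooth 5 meets gear-1 tooth 3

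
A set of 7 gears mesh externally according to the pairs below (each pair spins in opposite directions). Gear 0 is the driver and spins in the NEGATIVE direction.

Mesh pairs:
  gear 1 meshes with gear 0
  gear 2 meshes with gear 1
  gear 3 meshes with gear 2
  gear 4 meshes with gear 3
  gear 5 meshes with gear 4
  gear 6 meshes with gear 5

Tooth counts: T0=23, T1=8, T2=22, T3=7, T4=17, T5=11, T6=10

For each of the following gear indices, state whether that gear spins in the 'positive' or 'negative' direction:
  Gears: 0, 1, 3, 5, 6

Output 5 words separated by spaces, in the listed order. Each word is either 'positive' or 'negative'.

Gear 0 (driver): negative (depth 0)
  gear 1: meshes with gear 0 -> depth 1 -> positive (opposite of gear 0)
  gear 2: meshes with gear 1 -> depth 2 -> negative (opposite of gear 1)
  gear 3: meshes with gear 2 -> depth 3 -> positive (opposite of gear 2)
  gear 4: meshes with gear 3 -> depth 4 -> negative (opposite of gear 3)
  gear 5: meshes with gear 4 -> depth 5 -> positive (opposite of gear 4)
  gear 6: meshes with gear 5 -> depth 6 -> negative (opposite of gear 5)
Queried indices 0, 1, 3, 5, 6 -> negative, positive, positive, positive, negative

Answer: negative positive positive positive negative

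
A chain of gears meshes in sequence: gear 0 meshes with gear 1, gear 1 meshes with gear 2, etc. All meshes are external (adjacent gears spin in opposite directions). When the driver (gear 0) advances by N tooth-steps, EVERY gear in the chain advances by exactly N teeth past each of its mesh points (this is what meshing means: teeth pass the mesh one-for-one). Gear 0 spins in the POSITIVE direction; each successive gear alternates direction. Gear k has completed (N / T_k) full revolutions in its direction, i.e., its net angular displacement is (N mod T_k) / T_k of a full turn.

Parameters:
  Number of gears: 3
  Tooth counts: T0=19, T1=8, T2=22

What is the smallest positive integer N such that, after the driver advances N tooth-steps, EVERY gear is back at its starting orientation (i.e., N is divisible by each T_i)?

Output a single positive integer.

Answer: 1672

Derivation:
Gear k returns to start when N is a multiple of T_k.
All gears at start simultaneously when N is a common multiple of [19, 8, 22]; the smallest such N is lcm(19, 8, 22).
Start: lcm = T0 = 19
Fold in T1=8: gcd(19, 8) = 1; lcm(19, 8) = 19 * 8 / 1 = 152 / 1 = 152
Fold in T2=22: gcd(152, 22) = 2; lcm(152, 22) = 152 * 22 / 2 = 3344 / 2 = 1672
Full cycle length = 1672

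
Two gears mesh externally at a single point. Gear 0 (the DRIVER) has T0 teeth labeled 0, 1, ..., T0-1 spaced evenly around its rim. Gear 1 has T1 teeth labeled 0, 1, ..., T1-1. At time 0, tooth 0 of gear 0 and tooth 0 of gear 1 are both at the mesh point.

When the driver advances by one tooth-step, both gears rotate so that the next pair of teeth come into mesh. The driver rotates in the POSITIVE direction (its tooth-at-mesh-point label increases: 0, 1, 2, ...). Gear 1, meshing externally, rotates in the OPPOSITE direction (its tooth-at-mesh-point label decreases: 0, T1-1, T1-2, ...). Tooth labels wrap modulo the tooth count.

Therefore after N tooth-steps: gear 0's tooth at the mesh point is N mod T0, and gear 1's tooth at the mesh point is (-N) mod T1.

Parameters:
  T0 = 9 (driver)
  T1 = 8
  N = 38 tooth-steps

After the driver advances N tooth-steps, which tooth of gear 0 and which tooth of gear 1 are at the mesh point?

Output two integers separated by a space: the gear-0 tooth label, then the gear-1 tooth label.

Gear 0 (driver, T0=9): tooth at mesh = N mod T0
  38 = 4 * 9 + 2, so 38 mod 9 = 2
  gear 0 tooth = 2
Gear 1 (driven, T1=8): tooth at mesh = (-N) mod T1
  38 = 4 * 8 + 6, so 38 mod 8 = 6
  (-38) mod 8 = (-6) mod 8 = 8 - 6 = 2
Mesh after 38 steps: gear-0 tooth 2 meets gear-1 tooth 2

Answer: 2 2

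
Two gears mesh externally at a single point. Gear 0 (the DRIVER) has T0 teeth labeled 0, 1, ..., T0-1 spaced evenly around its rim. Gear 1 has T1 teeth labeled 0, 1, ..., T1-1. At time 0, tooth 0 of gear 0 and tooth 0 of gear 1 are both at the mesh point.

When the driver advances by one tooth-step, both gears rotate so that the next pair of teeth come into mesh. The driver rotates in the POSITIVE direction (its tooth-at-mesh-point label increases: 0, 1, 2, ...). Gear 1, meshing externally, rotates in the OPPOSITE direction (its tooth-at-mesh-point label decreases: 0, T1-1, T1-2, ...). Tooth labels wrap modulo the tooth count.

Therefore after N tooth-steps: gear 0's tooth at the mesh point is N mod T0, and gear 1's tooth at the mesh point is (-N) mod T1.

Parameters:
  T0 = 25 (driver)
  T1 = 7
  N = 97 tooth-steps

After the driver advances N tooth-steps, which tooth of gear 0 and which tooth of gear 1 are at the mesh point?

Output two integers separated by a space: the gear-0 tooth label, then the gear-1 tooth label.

Gear 0 (driver, T0=25): tooth at mesh = N mod T0
  97 = 3 * 25 + 22, so 97 mod 25 = 22
  gear 0 tooth = 22
Gear 1 (driven, T1=7): tooth at mesh = (-N) mod T1
  97 = 13 * 7 + 6, so 97 mod 7 = 6
  (-97) mod 7 = (-6) mod 7 = 7 - 6 = 1
Mesh after 97 steps: gear-0 tooth 22 meets gear-1 tooth 1

Answer: 22 1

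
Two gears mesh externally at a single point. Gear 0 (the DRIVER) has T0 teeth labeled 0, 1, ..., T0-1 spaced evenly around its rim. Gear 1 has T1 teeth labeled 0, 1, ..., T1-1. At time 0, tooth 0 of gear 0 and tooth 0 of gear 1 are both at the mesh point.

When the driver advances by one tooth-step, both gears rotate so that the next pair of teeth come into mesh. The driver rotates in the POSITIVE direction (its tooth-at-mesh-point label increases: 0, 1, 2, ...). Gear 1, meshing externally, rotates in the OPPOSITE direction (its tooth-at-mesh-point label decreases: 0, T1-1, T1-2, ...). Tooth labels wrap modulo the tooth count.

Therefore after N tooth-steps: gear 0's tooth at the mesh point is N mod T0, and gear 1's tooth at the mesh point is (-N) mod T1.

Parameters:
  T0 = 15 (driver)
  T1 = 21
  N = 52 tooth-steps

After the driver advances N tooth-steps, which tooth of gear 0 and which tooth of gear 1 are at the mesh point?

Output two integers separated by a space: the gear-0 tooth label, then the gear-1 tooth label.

Answer: 7 11

Derivation:
Gear 0 (driver, T0=15): tooth at mesh = N mod T0
  52 = 3 * 15 + 7, so 52 mod 15 = 7
  gear 0 tooth = 7
Gear 1 (driven, T1=21): tooth at mesh = (-N) mod T1
  52 = 2 * 21 + 10, so 52 mod 21 = 10
  (-52) mod 21 = (-10) mod 21 = 21 - 10 = 11
Mesh after 52 steps: gear-0 tooth 7 meets gear-1 tooth 11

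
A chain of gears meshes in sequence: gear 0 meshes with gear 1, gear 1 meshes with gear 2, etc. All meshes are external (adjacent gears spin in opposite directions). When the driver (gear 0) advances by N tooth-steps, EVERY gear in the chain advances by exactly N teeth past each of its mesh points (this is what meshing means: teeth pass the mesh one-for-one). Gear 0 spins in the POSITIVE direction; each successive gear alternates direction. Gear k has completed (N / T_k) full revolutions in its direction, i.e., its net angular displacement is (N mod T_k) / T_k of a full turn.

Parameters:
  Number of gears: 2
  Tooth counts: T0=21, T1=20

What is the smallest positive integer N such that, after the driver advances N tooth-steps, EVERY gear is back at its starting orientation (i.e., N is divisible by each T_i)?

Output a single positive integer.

Answer: 420

Derivation:
Gear k returns to start when N is a multiple of T_k.
All gears at start simultaneously when N is a common multiple of [21, 20]; the smallest such N is lcm(21, 20).
Start: lcm = T0 = 21
Fold in T1=20: gcd(21, 20) = 1; lcm(21, 20) = 21 * 20 / 1 = 420 / 1 = 420
Full cycle length = 420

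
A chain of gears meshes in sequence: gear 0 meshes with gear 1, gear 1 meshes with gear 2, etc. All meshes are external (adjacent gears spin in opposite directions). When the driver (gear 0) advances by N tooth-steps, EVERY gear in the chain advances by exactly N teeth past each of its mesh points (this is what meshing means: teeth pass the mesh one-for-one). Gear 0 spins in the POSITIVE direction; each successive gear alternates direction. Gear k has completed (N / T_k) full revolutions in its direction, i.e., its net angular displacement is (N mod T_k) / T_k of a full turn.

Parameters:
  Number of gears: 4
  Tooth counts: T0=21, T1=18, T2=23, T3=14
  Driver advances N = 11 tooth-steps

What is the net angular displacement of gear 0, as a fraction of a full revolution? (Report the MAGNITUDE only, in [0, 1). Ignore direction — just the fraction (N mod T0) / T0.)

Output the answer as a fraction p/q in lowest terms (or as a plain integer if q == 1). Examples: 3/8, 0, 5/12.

Answer: 11/21

Derivation:
Chain of 4 gears, tooth counts: [21, 18, 23, 14]
  gear 0: T0=21, direction=positive, advance = 11 mod 21 = 11 teeth = 11/21 turn
  gear 1: T1=18, direction=negative, advance = 11 mod 18 = 11 teeth = 11/18 turn
  gear 2: T2=23, direction=positive, advance = 11 mod 23 = 11 teeth = 11/23 turn
  gear 3: T3=14, direction=negative, advance = 11 mod 14 = 11 teeth = 11/14 turn
Gear 0: 11 mod 21 = 11
Fraction = 11 / 21 = 11/21 (gcd(11,21)=1) = 11/21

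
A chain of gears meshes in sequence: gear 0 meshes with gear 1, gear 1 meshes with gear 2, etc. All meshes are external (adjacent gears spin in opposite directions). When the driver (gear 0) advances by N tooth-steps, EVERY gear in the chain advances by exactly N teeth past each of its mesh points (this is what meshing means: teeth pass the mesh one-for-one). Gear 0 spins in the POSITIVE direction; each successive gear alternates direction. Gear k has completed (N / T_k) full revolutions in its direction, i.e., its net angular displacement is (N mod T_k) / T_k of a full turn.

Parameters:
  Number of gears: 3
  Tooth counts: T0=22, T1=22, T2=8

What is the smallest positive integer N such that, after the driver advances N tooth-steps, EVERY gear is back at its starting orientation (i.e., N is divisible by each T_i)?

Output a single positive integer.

Answer: 88

Derivation:
Gear k returns to start when N is a multiple of T_k.
All gears at start simultaneously when N is a common multiple of [22, 22, 8]; the smallest such N is lcm(22, 22, 8).
Start: lcm = T0 = 22
Fold in T1=22: gcd(22, 22) = 22; lcm(22, 22) = 22 * 22 / 22 = 484 / 22 = 22
Fold in T2=8: gcd(22, 8) = 2; lcm(22, 8) = 22 * 8 / 2 = 176 / 2 = 88
Full cycle length = 88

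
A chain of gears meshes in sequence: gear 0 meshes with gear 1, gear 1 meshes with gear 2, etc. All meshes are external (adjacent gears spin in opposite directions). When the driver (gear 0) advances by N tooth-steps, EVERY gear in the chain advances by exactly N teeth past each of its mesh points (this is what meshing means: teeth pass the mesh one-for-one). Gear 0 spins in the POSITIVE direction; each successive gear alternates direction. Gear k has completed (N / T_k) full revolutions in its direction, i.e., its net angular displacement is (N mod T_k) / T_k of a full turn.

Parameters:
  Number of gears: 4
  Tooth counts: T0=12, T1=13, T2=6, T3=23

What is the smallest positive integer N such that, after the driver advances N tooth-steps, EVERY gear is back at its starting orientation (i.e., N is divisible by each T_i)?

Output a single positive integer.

Gear k returns to start when N is a multiple of T_k.
All gears at start simultaneously when N is a common multiple of [12, 13, 6, 23]; the smallest such N is lcm(12, 13, 6, 23).
Start: lcm = T0 = 12
Fold in T1=13: gcd(12, 13) = 1; lcm(12, 13) = 12 * 13 / 1 = 156 / 1 = 156
Fold in T2=6: gcd(156, 6) = 6; lcm(156, 6) = 156 * 6 / 6 = 936 / 6 = 156
Fold in T3=23: gcd(156, 23) = 1; lcm(156, 23) = 156 * 23 / 1 = 3588 / 1 = 3588
Full cycle length = 3588

Answer: 3588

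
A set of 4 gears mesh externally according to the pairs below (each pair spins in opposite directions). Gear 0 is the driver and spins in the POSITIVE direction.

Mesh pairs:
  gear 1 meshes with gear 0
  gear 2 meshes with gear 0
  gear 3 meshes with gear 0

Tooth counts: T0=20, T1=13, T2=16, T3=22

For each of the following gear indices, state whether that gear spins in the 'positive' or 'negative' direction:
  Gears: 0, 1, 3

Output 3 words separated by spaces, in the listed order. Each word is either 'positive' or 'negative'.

Gear 0 (driver): positive (depth 0)
  gear 1: meshes with gear 0 -> depth 1 -> negative (opposite of gear 0)
  gear 2: meshes with gear 0 -> depth 1 -> negative (opposite of gear 0)
  gear 3: meshes with gear 0 -> depth 1 -> negative (opposite of gear 0)
Queried indices 0, 1, 3 -> positive, negative, negative

Answer: positive negative negative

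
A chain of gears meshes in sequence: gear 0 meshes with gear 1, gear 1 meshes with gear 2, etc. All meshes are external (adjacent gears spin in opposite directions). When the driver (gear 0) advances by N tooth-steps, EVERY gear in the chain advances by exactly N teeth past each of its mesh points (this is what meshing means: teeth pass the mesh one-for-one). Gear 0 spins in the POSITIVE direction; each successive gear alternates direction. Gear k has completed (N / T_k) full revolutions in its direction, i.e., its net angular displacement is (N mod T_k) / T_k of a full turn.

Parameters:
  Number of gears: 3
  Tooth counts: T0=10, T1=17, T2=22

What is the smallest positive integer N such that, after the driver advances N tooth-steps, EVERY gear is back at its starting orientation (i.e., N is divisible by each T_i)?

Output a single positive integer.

Gear k returns to start when N is a multiple of T_k.
All gears at start simultaneously when N is a common multiple of [10, 17, 22]; the smallest such N is lcm(10, 17, 22).
Start: lcm = T0 = 10
Fold in T1=17: gcd(10, 17) = 1; lcm(10, 17) = 10 * 17 / 1 = 170 / 1 = 170
Fold in T2=22: gcd(170, 22) = 2; lcm(170, 22) = 170 * 22 / 2 = 3740 / 2 = 1870
Full cycle length = 1870

Answer: 1870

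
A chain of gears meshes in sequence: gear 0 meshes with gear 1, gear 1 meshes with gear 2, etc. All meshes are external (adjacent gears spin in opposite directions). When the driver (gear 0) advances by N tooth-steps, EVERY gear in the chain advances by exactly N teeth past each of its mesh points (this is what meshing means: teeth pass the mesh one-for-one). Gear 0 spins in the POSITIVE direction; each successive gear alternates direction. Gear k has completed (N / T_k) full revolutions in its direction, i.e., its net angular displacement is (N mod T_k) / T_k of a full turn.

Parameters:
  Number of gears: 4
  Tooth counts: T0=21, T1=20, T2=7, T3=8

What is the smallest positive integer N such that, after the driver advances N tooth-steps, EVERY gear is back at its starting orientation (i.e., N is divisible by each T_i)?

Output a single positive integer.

Answer: 840

Derivation:
Gear k returns to start when N is a multiple of T_k.
All gears at start simultaneously when N is a common multiple of [21, 20, 7, 8]; the smallest such N is lcm(21, 20, 7, 8).
Start: lcm = T0 = 21
Fold in T1=20: gcd(21, 20) = 1; lcm(21, 20) = 21 * 20 / 1 = 420 / 1 = 420
Fold in T2=7: gcd(420, 7) = 7; lcm(420, 7) = 420 * 7 / 7 = 2940 / 7 = 420
Fold in T3=8: gcd(420, 8) = 4; lcm(420, 8) = 420 * 8 / 4 = 3360 / 4 = 840
Full cycle length = 840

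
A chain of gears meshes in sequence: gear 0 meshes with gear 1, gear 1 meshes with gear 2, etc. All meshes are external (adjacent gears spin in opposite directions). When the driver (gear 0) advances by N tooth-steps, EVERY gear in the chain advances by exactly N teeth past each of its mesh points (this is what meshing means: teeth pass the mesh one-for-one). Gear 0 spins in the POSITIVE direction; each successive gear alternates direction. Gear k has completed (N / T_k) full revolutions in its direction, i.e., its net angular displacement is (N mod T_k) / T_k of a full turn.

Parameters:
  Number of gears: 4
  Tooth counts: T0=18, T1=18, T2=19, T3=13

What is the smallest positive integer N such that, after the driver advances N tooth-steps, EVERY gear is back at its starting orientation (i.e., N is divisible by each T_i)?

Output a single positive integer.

Answer: 4446

Derivation:
Gear k returns to start when N is a multiple of T_k.
All gears at start simultaneously when N is a common multiple of [18, 18, 19, 13]; the smallest such N is lcm(18, 18, 19, 13).
Start: lcm = T0 = 18
Fold in T1=18: gcd(18, 18) = 18; lcm(18, 18) = 18 * 18 / 18 = 324 / 18 = 18
Fold in T2=19: gcd(18, 19) = 1; lcm(18, 19) = 18 * 19 / 1 = 342 / 1 = 342
Fold in T3=13: gcd(342, 13) = 1; lcm(342, 13) = 342 * 13 / 1 = 4446 / 1 = 4446
Full cycle length = 4446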